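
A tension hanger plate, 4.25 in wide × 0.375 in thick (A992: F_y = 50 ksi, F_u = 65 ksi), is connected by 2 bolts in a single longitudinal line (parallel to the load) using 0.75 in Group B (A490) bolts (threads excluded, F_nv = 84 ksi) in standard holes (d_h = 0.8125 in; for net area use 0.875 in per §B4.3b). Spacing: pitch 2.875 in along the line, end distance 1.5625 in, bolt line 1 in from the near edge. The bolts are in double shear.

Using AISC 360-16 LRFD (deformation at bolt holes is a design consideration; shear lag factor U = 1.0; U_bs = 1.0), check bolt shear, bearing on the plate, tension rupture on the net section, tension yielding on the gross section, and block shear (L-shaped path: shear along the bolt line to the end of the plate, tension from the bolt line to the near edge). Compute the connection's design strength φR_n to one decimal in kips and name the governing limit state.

44.6 kips (block shear governs)

Bolt shear: A_b = π(0.75)²/4 = 0.44179 in². φR_n = 0.75 × 84 × 0.44179 × 2 × 2 = 111.3 kips.
Bearing (0.375 in plate, F_u = 65 ksi): end bolts L_c = 1.5625 − 0.8125/2 = 1.15625, R_n = min(1.2×1.15625×0.375×65, 2.4×0.75×0.375×65) = 33.82 kips/bolt; interior L_c = 2.875 − 0.8125 = 2.0625, R_n = 43.875 kips/bolt. φR_n = 0.75 × (1×33.82 + 1×43.875) = 58.3 kips.
Tension rupture (net): A_n = (4.25 − 1×0.875)×0.375 = 1.2656 in² (U = 1.0, A_e = A_n). φR_n = 0.75 × 65 × 1.2656 = 61.7 kips.
Tension yield (gross): A_g = 4.25×0.375 = 1.5938 in². φR_n = 0.90 × 50 × 1.5938 = 71.7 kips.
Block shear: shear path 1×[1.5625+1×2.875] = 1×4.4375 in, A_gv = 1.6641, A_nv = 1×(4.4375 − 1.5×0.875)×0.375 = 1.1719 in²; tension to near edge: (1 − 0.5×0.875)×0.375 = 0.21094 in². R_n = min(0.6×65×1.1719, 0.6×50×1.6641) + 1.0×65×0.21094 = min(45.704, 49.923) + 13.711 = 59.415 kips. φR_n = 0.75 × 59.415 = 44.6 kips.
Governing: min(111.3, 58.3, 61.7, 71.7, 44.6) = 44.6 kips → block shear.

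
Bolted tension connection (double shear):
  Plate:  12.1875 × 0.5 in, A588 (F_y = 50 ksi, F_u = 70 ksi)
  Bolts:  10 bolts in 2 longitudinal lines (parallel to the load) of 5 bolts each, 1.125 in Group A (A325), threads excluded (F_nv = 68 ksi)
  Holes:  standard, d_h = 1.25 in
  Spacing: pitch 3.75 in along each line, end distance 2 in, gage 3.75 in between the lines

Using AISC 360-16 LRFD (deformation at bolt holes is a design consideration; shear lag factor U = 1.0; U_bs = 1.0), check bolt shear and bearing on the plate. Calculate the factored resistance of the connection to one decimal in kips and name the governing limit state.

Bolt shear: A_b = π(1.125)²/4 = 0.99402 in². φR_n = 0.75 × 68 × 0.99402 × 10 × 2 = 1013.9 kips.
Bearing (0.5 in plate, F_u = 70 ksi): end bolts L_c = 2 − 1.25/2 = 1.375, R_n = min(1.2×1.375×0.5×70, 2.4×1.125×0.5×70) = 57.75 kips/bolt; interior L_c = 3.75 − 1.25 = 2.5, R_n = 94.5 kips/bolt. φR_n = 0.75 × (2×57.75 + 8×94.5) = 653.6 kips.
Governing: min(1013.9, 653.6) = 653.6 kips → bearing.

653.6 kips (bearing governs)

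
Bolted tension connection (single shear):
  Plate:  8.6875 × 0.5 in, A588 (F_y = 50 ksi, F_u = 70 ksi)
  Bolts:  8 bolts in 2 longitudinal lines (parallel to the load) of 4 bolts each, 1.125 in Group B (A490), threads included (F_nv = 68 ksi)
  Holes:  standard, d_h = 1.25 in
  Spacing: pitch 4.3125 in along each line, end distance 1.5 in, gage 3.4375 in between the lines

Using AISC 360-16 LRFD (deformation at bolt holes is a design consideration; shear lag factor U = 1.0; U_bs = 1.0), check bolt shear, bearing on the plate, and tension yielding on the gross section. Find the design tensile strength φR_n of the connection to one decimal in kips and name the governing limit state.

Bolt shear: A_b = π(1.125)²/4 = 0.99402 in². φR_n = 0.75 × 68 × 0.99402 × 8 × 1 = 405.6 kips.
Bearing (0.5 in plate, F_u = 70 ksi): end bolts L_c = 1.5 − 1.25/2 = 0.875, R_n = min(1.2×0.875×0.5×70, 2.4×1.125×0.5×70) = 36.75 kips/bolt; interior L_c = 4.3125 − 1.25 = 3.0625, R_n = 94.5 kips/bolt. φR_n = 0.75 × (2×36.75 + 6×94.5) = 480.4 kips.
Tension yield (gross): A_g = 8.6875×0.5 = 4.3438 in². φR_n = 0.90 × 50 × 4.3438 = 195.5 kips.
Governing: min(405.6, 480.4, 195.5) = 195.5 kips → gross-section yield.

195.5 kips (gross-section yield governs)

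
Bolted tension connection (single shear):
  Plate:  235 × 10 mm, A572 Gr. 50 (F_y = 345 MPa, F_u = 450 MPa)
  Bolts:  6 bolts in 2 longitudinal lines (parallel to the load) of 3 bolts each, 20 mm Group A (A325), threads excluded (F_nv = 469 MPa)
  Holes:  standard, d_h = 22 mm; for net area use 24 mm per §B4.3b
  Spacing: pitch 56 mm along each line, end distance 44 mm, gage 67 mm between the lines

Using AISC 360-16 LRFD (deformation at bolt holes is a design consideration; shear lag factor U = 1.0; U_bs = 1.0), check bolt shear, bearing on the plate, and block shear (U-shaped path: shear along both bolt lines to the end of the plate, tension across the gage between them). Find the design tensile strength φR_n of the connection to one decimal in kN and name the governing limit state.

533.9 kN (block shear governs)

Bolt shear: A_b = π(20)²/4 = 314.16 mm². φR_n = 0.75 × 469 × 314.16 × 6 × 1 = 663.0 kN.
Bearing (10 mm plate, F_u = 450 MPa): end bolts L_c = 44 − 22/2 = 33, R_n = min(1.2×33×10×450, 2.4×20×10×450) = 178.2 kN/bolt; interior L_c = 56 − 22 = 34, R_n = 183.6 kN/bolt. φR_n = 0.75 × (2×178.2 + 4×183.6) = 818.1 kN.
Block shear: shear path 2×[44+2×56] = 2×156 mm, A_gv = 3120, A_nv = 2×(156 − 2.5×24)×10 = 1920 mm²; tension across gage: (67 − 1×24)×10 = 430 mm². R_n = min(0.6×450×1920, 0.6×345×3120) + 1.0×450×430 = min(518.4, 645.84) + 193.5 = 711.9 kN. φR_n = 0.75 × 711.9 = 533.9 kN.
Governing: min(663.0, 818.1, 533.9) = 533.9 kN → block shear.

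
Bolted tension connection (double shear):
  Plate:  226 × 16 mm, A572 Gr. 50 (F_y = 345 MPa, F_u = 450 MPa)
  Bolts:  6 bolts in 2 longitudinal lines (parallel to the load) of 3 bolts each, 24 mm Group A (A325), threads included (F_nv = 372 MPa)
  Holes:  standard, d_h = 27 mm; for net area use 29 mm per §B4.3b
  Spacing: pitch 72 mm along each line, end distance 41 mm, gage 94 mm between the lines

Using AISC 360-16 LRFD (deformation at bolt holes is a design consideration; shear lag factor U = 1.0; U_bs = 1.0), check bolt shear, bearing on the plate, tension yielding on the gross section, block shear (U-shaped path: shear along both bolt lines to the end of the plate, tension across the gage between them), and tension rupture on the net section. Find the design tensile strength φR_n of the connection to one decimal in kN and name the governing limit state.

Bolt shear: A_b = π(24)²/4 = 452.39 mm². φR_n = 0.75 × 372 × 452.39 × 6 × 2 = 1514.6 kN.
Bearing (16 mm plate, F_u = 450 MPa): end bolts L_c = 41 − 27/2 = 27.5, R_n = min(1.2×27.5×16×450, 2.4×24×16×450) = 237.6 kN/bolt; interior L_c = 72 − 27 = 45, R_n = 388.8 kN/bolt. φR_n = 0.75 × (2×237.6 + 4×388.8) = 1522.8 kN.
Tension yield (gross): A_g = 226×16 = 3616 mm². φR_n = 0.90 × 345 × 3616 = 1122.8 kN.
Block shear: shear path 2×[41+2×72] = 2×185 mm, A_gv = 5920, A_nv = 2×(185 − 2.5×29)×16 = 3600 mm²; tension across gage: (94 − 1×29)×16 = 1040 mm². R_n = min(0.6×450×3600, 0.6×345×5920) + 1.0×450×1040 = min(972, 1225.4) + 468 = 1440 kN. φR_n = 0.75 × 1440 = 1080.0 kN.
Tension rupture (net): A_n = (226 − 2×29)×16 = 2688 mm² (U = 1.0, A_e = A_n). φR_n = 0.75 × 450 × 2688 = 907.2 kN.
Governing: min(1514.6, 1522.8, 1122.8, 1080.0, 907.2) = 907.2 kN → net-section rupture.

907.2 kN (net-section rupture governs)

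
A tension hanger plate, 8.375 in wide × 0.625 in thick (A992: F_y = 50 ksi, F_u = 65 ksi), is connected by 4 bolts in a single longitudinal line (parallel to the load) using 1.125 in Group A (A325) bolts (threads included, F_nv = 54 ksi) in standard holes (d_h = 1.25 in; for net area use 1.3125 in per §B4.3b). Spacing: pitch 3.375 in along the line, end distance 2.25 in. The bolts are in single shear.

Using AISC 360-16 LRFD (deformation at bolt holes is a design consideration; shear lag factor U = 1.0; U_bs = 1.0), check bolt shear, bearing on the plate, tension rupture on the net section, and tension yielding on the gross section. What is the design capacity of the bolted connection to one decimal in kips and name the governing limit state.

Bolt shear: A_b = π(1.125)²/4 = 0.99402 in². φR_n = 0.75 × 54 × 0.99402 × 4 × 1 = 161.0 kips.
Bearing (0.625 in plate, F_u = 65 ksi): end bolts L_c = 2.25 − 1.25/2 = 1.625, R_n = min(1.2×1.625×0.625×65, 2.4×1.125×0.625×65) = 79.219 kips/bolt; interior L_c = 3.375 − 1.25 = 2.125, R_n = 103.59 kips/bolt. φR_n = 0.75 × (1×79.219 + 3×103.59) = 292.5 kips.
Tension rupture (net): A_n = (8.375 − 1×1.3125)×0.625 = 4.4141 in² (U = 1.0, A_e = A_n). φR_n = 0.75 × 65 × 4.4141 = 215.2 kips.
Tension yield (gross): A_g = 8.375×0.625 = 5.2344 in². φR_n = 0.90 × 50 × 5.2344 = 235.5 kips.
Governing: min(161.0, 292.5, 215.2, 235.5) = 161.0 kips → bolt shear.

161.0 kips (bolt shear governs)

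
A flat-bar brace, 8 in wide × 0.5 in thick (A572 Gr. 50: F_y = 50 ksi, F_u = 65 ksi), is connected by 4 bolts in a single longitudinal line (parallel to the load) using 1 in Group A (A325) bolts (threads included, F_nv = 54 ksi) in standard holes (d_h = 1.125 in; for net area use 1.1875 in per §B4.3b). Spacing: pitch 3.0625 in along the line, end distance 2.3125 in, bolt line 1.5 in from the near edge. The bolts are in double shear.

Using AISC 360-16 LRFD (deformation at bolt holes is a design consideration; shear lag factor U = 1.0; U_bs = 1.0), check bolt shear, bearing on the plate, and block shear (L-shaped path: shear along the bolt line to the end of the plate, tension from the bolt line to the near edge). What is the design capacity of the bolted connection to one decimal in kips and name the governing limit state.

Bolt shear: A_b = π(1)²/4 = 0.7854 in². φR_n = 0.75 × 54 × 0.7854 × 4 × 2 = 254.5 kips.
Bearing (0.5 in plate, F_u = 65 ksi): end bolts L_c = 2.3125 − 1.125/2 = 1.75, R_n = min(1.2×1.75×0.5×65, 2.4×1×0.5×65) = 68.25 kips/bolt; interior L_c = 3.0625 − 1.125 = 1.9375, R_n = 75.563 kips/bolt. φR_n = 0.75 × (1×68.25 + 3×75.563) = 221.2 kips.
Block shear: shear path 1×[2.3125+3×3.0625] = 1×11.5 in, A_gv = 5.75, A_nv = 1×(11.5 − 3.5×1.1875)×0.5 = 3.6719 in²; tension to near edge: (1.5 − 0.5×1.1875)×0.5 = 0.45313 in². R_n = min(0.6×65×3.6719, 0.6×50×5.75) + 1.0×65×0.45313 = min(143.2, 172.5) + 29.453 = 172.65 kips. φR_n = 0.75 × 172.65 = 129.5 kips.
Governing: min(254.5, 221.2, 129.5) = 129.5 kips → block shear.

129.5 kips (block shear governs)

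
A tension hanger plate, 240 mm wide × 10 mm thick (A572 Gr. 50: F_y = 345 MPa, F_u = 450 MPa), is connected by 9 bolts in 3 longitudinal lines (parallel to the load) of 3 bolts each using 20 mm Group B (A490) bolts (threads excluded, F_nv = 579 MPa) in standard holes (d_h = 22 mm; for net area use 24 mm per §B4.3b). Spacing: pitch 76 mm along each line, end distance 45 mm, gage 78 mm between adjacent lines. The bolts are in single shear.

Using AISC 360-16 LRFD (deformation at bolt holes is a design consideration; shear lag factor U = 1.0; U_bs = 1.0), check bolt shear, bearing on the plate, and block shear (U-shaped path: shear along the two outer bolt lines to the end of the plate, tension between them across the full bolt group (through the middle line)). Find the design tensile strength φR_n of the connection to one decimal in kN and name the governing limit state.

Bolt shear: A_b = π(20)²/4 = 314.16 mm². φR_n = 0.75 × 579 × 314.16 × 9 × 1 = 1227.8 kN.
Bearing (10 mm plate, F_u = 450 MPa): end bolts L_c = 45 − 22/2 = 34, R_n = min(1.2×34×10×450, 2.4×20×10×450) = 183.6 kN/bolt; interior L_c = 76 − 22 = 54, R_n = 216 kN/bolt. φR_n = 0.75 × (3×183.6 + 6×216) = 1385.1 kN.
Block shear: shear path 2×[45+2×76] = 2×197 mm, A_gv = 3940, A_nv = 2×(197 − 2.5×24)×10 = 2740 mm²; tension across gage: (156 − 2×24)×10 = 1080 mm². R_n = min(0.6×450×2740, 0.6×345×3940) + 1.0×450×1080 = min(739.8, 815.58) + 486 = 1225.8 kN. φR_n = 0.75 × 1225.8 = 919.4 kN.
Governing: min(1227.8, 1385.1, 919.4) = 919.4 kN → block shear.

919.4 kN (block shear governs)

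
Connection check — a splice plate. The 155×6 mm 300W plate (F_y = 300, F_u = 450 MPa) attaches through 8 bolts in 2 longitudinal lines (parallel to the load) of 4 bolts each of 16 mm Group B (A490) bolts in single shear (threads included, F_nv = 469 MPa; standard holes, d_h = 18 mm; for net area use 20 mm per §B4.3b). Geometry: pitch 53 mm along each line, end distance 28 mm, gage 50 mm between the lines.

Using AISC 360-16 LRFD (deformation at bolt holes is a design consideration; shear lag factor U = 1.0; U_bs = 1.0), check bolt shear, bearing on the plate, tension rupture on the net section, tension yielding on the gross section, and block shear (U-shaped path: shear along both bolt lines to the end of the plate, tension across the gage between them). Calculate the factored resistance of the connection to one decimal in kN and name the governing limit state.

232.9 kN (net-section rupture governs)

Bolt shear: A_b = π(16)²/4 = 201.06 mm². φR_n = 0.75 × 469 × 201.06 × 8 × 1 = 565.8 kN.
Bearing (6 mm plate, F_u = 450 MPa): end bolts L_c = 28 − 18/2 = 19, R_n = min(1.2×19×6×450, 2.4×16×6×450) = 61.56 kN/bolt; interior L_c = 53 − 18 = 35, R_n = 103.68 kN/bolt. φR_n = 0.75 × (2×61.56 + 6×103.68) = 558.9 kN.
Tension rupture (net): A_n = (155 − 2×20)×6 = 690 mm² (U = 1.0, A_e = A_n). φR_n = 0.75 × 450 × 690 = 232.9 kN.
Tension yield (gross): A_g = 155×6 = 930 mm². φR_n = 0.90 × 300 × 930 = 251.1 kN.
Block shear: shear path 2×[28+3×53] = 2×187 mm, A_gv = 2244, A_nv = 2×(187 − 3.5×20)×6 = 1404 mm²; tension across gage: (50 − 1×20)×6 = 180 mm². R_n = min(0.6×450×1404, 0.6×300×2244) + 1.0×450×180 = min(379.08, 403.92) + 81 = 460.08 kN. φR_n = 0.75 × 460.08 = 345.1 kN.
Governing: min(565.8, 558.9, 232.9, 251.1, 345.1) = 232.9 kN → net-section rupture.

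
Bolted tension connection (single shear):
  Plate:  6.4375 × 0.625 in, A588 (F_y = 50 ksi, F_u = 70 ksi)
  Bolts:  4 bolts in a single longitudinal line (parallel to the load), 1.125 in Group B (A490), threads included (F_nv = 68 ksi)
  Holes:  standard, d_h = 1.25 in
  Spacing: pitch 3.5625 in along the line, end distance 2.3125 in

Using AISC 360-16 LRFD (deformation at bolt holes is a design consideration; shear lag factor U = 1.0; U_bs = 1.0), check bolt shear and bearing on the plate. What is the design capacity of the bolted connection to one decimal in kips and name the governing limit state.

202.8 kips (bolt shear governs)

Bolt shear: A_b = π(1.125)²/4 = 0.99402 in². φR_n = 0.75 × 68 × 0.99402 × 4 × 1 = 202.8 kips.
Bearing (0.625 in plate, F_u = 70 ksi): end bolts L_c = 2.3125 − 1.25/2 = 1.6875, R_n = min(1.2×1.6875×0.625×70, 2.4×1.125×0.625×70) = 88.594 kips/bolt; interior L_c = 3.5625 − 1.25 = 2.3125, R_n = 118.13 kips/bolt. φR_n = 0.75 × (1×88.594 + 3×118.13) = 332.2 kips.
Governing: min(202.8, 332.2) = 202.8 kips → bolt shear.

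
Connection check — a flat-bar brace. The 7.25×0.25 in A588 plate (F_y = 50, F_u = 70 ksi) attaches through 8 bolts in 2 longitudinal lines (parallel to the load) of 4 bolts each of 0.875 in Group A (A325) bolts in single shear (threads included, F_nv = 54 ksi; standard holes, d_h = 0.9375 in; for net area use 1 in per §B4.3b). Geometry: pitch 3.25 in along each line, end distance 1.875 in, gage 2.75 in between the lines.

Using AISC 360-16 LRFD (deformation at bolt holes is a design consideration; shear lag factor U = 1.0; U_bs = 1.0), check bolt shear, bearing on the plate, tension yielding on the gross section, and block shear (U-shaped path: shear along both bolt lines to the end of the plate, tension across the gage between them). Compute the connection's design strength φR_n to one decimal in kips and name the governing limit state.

81.6 kips (gross-section yield governs)

Bolt shear: A_b = π(0.875)²/4 = 0.60132 in². φR_n = 0.75 × 54 × 0.60132 × 8 × 1 = 194.8 kips.
Bearing (0.25 in plate, F_u = 70 ksi): end bolts L_c = 1.875 − 0.9375/2 = 1.40625, R_n = min(1.2×1.40625×0.25×70, 2.4×0.875×0.25×70) = 29.531 kips/bolt; interior L_c = 3.25 − 0.9375 = 2.3125, R_n = 36.75 kips/bolt. φR_n = 0.75 × (2×29.531 + 6×36.75) = 209.7 kips.
Tension yield (gross): A_g = 7.25×0.25 = 1.8125 in². φR_n = 0.90 × 50 × 1.8125 = 81.6 kips.
Block shear: shear path 2×[1.875+3×3.25] = 2×11.625 in, A_gv = 5.8125, A_nv = 2×(11.625 − 3.5×1)×0.25 = 4.0625 in²; tension across gage: (2.75 − 1×1)×0.25 = 0.4375 in². R_n = min(0.6×70×4.0625, 0.6×50×5.8125) + 1.0×70×0.4375 = min(170.63, 174.38) + 30.625 = 201.26 kips. φR_n = 0.75 × 201.26 = 150.9 kips.
Governing: min(194.8, 209.7, 81.6, 150.9) = 81.6 kips → gross-section yield.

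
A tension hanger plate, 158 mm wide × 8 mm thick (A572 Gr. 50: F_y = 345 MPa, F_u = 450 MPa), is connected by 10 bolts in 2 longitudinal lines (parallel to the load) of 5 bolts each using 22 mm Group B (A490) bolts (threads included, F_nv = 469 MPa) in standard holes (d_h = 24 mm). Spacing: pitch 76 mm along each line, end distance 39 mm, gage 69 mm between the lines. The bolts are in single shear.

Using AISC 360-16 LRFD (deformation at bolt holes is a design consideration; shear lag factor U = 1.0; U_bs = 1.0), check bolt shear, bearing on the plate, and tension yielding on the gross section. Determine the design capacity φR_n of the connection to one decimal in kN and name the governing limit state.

Bolt shear: A_b = π(22)²/4 = 380.13 mm². φR_n = 0.75 × 469 × 380.13 × 10 × 1 = 1337.1 kN.
Bearing (8 mm plate, F_u = 450 MPa): end bolts L_c = 39 − 24/2 = 27, R_n = min(1.2×27×8×450, 2.4×22×8×450) = 116.64 kN/bolt; interior L_c = 76 − 24 = 52, R_n = 190.08 kN/bolt. φR_n = 0.75 × (2×116.64 + 8×190.08) = 1315.4 kN.
Tension yield (gross): A_g = 158×8 = 1264 mm². φR_n = 0.90 × 345 × 1264 = 392.5 kN.
Governing: min(1337.1, 1315.4, 392.5) = 392.5 kN → gross-section yield.

392.5 kN (gross-section yield governs)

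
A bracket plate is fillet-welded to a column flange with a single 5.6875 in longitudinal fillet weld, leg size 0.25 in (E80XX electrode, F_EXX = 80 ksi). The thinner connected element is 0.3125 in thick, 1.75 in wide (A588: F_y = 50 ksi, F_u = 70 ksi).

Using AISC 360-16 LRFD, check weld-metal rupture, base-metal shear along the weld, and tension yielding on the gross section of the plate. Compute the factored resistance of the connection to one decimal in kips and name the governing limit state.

24.6 kips (gross-section yield governs)

Weld metal: throat = 0.707×0.25 = 0.17675 in, L = 5.6875 in. φR_n = 0.75 × 0.6 × 80 × 0.17675 × 5.6875 = 36.2 kips.
Base metal shear (0.3125 in plate): yield φR_n = 1.0×0.6×50×0.3125×5.6875 = 53.3 kips; rupture φR_n = 0.75×0.6×70×0.3125×5.6875 = 56.0 kips; take 53.3 kips (yield).
Tension yield (gross): A_g = 1.75×0.3125 = 0.54688 in². φR_n = 0.90 × 50 × 0.54688 = 24.6 kips.
Governing: min(36.2, 53.3, 24.6) = 24.6 kips → gross-section yield.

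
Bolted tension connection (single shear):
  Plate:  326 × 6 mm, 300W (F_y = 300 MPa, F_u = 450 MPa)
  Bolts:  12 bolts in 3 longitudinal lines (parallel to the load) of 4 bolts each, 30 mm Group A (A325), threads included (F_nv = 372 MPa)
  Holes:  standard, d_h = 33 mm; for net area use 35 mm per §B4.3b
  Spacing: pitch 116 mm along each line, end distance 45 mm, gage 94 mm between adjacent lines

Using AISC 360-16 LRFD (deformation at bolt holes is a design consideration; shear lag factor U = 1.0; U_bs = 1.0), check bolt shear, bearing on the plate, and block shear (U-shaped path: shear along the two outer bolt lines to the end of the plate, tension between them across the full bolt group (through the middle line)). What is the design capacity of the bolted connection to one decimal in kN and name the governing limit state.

Bolt shear: A_b = π(30)²/4 = 706.86 mm². φR_n = 0.75 × 372 × 706.86 × 12 × 1 = 2366.6 kN.
Bearing (6 mm plate, F_u = 450 MPa): end bolts L_c = 45 − 33/2 = 28.5, R_n = min(1.2×28.5×6×450, 2.4×30×6×450) = 92.34 kN/bolt; interior L_c = 116 − 33 = 83, R_n = 194.4 kN/bolt. φR_n = 0.75 × (3×92.34 + 9×194.4) = 1520.0 kN.
Block shear: shear path 2×[45+3×116] = 2×393 mm, A_gv = 4716, A_nv = 2×(393 − 3.5×35)×6 = 3246 mm²; tension across gage: (188 − 2×35)×6 = 708 mm². R_n = min(0.6×450×3246, 0.6×300×4716) + 1.0×450×708 = min(876.42, 848.88) + 318.6 = 1167.5 kN. φR_n = 0.75 × 1167.5 = 875.6 kN.
Governing: min(2366.6, 1520.0, 875.6) = 875.6 kN → block shear.

875.6 kN (block shear governs)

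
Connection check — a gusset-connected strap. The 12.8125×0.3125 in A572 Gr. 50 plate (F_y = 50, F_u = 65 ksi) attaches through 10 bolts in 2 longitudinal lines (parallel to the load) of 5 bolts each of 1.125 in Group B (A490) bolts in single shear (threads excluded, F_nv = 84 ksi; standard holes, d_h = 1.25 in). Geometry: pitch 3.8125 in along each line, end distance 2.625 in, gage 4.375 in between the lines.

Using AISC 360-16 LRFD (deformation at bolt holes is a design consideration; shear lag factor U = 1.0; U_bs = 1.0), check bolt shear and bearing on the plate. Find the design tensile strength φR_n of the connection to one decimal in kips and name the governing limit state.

402.2 kips (bearing governs)

Bolt shear: A_b = π(1.125)²/4 = 0.99402 in². φR_n = 0.75 × 84 × 0.99402 × 10 × 1 = 626.2 kips.
Bearing (0.3125 in plate, F_u = 65 ksi): end bolts L_c = 2.625 − 1.25/2 = 2, R_n = min(1.2×2×0.3125×65, 2.4×1.125×0.3125×65) = 48.75 kips/bolt; interior L_c = 3.8125 − 1.25 = 2.5625, R_n = 54.844 kips/bolt. φR_n = 0.75 × (2×48.75 + 8×54.844) = 402.2 kips.
Governing: min(626.2, 402.2) = 402.2 kips → bearing.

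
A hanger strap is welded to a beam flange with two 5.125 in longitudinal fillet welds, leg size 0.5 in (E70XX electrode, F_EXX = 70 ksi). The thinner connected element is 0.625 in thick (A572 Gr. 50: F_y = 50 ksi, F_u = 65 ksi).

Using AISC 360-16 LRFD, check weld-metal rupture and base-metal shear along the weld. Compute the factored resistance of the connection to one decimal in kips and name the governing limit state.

Weld metal: throat = 0.707×0.5 = 0.3535 in, L = 2×5.125 = 10.25 in. φR_n = 0.75 × 0.6 × 70 × 0.3535 × 10.25 = 114.1 kips.
Base metal shear (0.625 in plate): yield φR_n = 1.0×0.6×50×0.625×10.25 = 192.2 kips; rupture φR_n = 0.75×0.6×65×0.625×10.25 = 187.4 kips; take 187.4 kips (rupture).
Governing: min(114.1, 187.4) = 114.1 kips → weld metal.

114.1 kips (weld metal governs)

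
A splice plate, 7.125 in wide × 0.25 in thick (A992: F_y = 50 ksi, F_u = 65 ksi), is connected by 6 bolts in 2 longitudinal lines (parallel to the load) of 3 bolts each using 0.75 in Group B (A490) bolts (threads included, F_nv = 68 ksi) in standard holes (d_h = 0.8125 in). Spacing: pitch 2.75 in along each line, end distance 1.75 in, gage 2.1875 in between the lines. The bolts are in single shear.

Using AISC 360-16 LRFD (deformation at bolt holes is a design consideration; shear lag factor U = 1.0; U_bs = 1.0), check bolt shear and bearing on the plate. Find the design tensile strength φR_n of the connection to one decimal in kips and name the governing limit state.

Bolt shear: A_b = π(0.75)²/4 = 0.44179 in². φR_n = 0.75 × 68 × 0.44179 × 6 × 1 = 135.2 kips.
Bearing (0.25 in plate, F_u = 65 ksi): end bolts L_c = 1.75 − 0.8125/2 = 1.34375, R_n = min(1.2×1.34375×0.25×65, 2.4×0.75×0.25×65) = 26.203 kips/bolt; interior L_c = 2.75 − 0.8125 = 1.9375, R_n = 29.25 kips/bolt. φR_n = 0.75 × (2×26.203 + 4×29.25) = 127.1 kips.
Governing: min(135.2, 127.1) = 127.1 kips → bearing.

127.1 kips (bearing governs)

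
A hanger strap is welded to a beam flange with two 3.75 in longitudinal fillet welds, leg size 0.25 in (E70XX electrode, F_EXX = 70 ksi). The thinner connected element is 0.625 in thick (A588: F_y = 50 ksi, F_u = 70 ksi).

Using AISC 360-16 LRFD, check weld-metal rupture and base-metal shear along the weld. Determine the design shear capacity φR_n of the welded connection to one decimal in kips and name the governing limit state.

41.8 kips (weld metal governs)

Weld metal: throat = 0.707×0.25 = 0.17675 in, L = 2×3.75 = 7.5 in. φR_n = 0.75 × 0.6 × 70 × 0.17675 × 7.5 = 41.8 kips.
Base metal shear (0.625 in plate): yield φR_n = 1.0×0.6×50×0.625×7.5 = 140.6 kips; rupture φR_n = 0.75×0.6×70×0.625×7.5 = 147.7 kips; take 140.6 kips (yield).
Governing: min(41.8, 140.6) = 41.8 kips → weld metal.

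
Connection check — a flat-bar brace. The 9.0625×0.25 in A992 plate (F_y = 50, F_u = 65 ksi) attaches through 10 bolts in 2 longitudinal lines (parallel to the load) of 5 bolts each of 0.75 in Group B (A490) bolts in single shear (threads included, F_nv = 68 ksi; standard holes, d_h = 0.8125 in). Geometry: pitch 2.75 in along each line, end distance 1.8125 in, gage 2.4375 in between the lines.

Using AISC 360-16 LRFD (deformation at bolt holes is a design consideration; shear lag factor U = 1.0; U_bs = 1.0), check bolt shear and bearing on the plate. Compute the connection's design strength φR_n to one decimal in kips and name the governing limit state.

Bolt shear: A_b = π(0.75)²/4 = 0.44179 in². φR_n = 0.75 × 68 × 0.44179 × 10 × 1 = 225.3 kips.
Bearing (0.25 in plate, F_u = 65 ksi): end bolts L_c = 1.8125 − 0.8125/2 = 1.40625, R_n = min(1.2×1.40625×0.25×65, 2.4×0.75×0.25×65) = 27.422 kips/bolt; interior L_c = 2.75 − 0.8125 = 1.9375, R_n = 29.25 kips/bolt. φR_n = 0.75 × (2×27.422 + 8×29.25) = 216.6 kips.
Governing: min(225.3, 216.6) = 216.6 kips → bearing.

216.6 kips (bearing governs)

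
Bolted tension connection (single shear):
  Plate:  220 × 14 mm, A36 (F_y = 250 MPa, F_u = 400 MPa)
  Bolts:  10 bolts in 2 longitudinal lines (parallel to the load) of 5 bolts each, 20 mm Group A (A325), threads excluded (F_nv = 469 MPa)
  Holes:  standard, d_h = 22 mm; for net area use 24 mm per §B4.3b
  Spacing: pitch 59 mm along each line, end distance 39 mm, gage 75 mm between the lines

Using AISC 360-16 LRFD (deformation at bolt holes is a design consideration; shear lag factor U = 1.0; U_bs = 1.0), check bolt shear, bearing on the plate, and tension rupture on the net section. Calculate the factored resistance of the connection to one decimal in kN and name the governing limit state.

Bolt shear: A_b = π(20)²/4 = 314.16 mm². φR_n = 0.75 × 469 × 314.16 × 10 × 1 = 1105.1 kN.
Bearing (14 mm plate, F_u = 400 MPa): end bolts L_c = 39 − 22/2 = 28, R_n = min(1.2×28×14×400, 2.4×20×14×400) = 188.16 kN/bolt; interior L_c = 59 − 22 = 37, R_n = 248.64 kN/bolt. φR_n = 0.75 × (2×188.16 + 8×248.64) = 1774.1 kN.
Tension rupture (net): A_n = (220 − 2×24)×14 = 2408 mm² (U = 1.0, A_e = A_n). φR_n = 0.75 × 400 × 2408 = 722.4 kN.
Governing: min(1105.1, 1774.1, 722.4) = 722.4 kN → net-section rupture.

722.4 kN (net-section rupture governs)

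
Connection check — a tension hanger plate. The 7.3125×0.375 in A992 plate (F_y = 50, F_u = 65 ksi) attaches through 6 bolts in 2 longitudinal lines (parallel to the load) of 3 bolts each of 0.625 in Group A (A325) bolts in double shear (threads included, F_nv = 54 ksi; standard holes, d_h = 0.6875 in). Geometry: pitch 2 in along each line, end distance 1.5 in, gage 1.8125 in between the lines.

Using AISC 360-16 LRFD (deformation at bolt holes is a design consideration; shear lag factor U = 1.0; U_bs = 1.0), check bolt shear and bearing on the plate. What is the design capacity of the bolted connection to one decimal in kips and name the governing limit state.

Bolt shear: A_b = π(0.625)²/4 = 0.3068 in². φR_n = 0.75 × 54 × 0.3068 × 6 × 2 = 149.1 kips.
Bearing (0.375 in plate, F_u = 65 ksi): end bolts L_c = 1.5 − 0.6875/2 = 1.15625, R_n = min(1.2×1.15625×0.375×65, 2.4×0.625×0.375×65) = 33.82 kips/bolt; interior L_c = 2 − 0.6875 = 1.3125, R_n = 36.563 kips/bolt. φR_n = 0.75 × (2×33.82 + 4×36.563) = 160.4 kips.
Governing: min(149.1, 160.4) = 149.1 kips → bolt shear.

149.1 kips (bolt shear governs)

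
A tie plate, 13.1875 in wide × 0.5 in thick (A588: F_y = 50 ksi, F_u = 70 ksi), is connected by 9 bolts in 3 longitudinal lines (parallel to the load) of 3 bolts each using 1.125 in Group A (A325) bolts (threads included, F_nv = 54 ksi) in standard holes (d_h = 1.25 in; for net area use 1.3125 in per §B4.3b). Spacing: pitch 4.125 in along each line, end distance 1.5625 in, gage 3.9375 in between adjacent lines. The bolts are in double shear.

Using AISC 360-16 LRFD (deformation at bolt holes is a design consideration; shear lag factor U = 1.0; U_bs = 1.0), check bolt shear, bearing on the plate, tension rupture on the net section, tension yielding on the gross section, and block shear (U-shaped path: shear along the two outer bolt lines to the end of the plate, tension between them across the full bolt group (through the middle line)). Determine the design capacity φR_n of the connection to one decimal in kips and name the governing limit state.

Bolt shear: A_b = π(1.125)²/4 = 0.99402 in². φR_n = 0.75 × 54 × 0.99402 × 9 × 2 = 724.6 kips.
Bearing (0.5 in plate, F_u = 70 ksi): end bolts L_c = 1.5625 − 1.25/2 = 0.9375, R_n = min(1.2×0.9375×0.5×70, 2.4×1.125×0.5×70) = 39.375 kips/bolt; interior L_c = 4.125 − 1.25 = 2.875, R_n = 94.5 kips/bolt. φR_n = 0.75 × (3×39.375 + 6×94.5) = 513.8 kips.
Tension rupture (net): A_n = (13.1875 − 3×1.3125)×0.5 = 4.625 in² (U = 1.0, A_e = A_n). φR_n = 0.75 × 70 × 4.625 = 242.8 kips.
Tension yield (gross): A_g = 13.1875×0.5 = 6.5938 in². φR_n = 0.90 × 50 × 6.5938 = 296.7 kips.
Block shear: shear path 2×[1.5625+2×4.125] = 2×9.8125 in, A_gv = 9.8125, A_nv = 2×(9.8125 − 2.5×1.3125)×0.5 = 6.5313 in²; tension across gage: (7.875 − 2×1.3125)×0.5 = 2.625 in². R_n = min(0.6×70×6.5313, 0.6×50×9.8125) + 1.0×70×2.625 = min(274.31, 294.38) + 183.75 = 458.06 kips. φR_n = 0.75 × 458.06 = 343.5 kips.
Governing: min(724.6, 513.8, 242.8, 296.7, 343.5) = 242.8 kips → net-section rupture.

242.8 kips (net-section rupture governs)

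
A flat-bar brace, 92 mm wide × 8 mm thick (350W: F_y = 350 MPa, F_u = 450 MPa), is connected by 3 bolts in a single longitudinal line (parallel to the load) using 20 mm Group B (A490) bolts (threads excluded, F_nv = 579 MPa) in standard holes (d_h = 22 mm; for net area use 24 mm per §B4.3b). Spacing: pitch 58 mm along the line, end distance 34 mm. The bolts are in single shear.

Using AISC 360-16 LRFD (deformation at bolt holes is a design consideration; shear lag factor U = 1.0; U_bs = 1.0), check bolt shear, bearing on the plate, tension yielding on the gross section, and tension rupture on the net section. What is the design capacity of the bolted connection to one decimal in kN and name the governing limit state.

183.6 kN (net-section rupture governs)

Bolt shear: A_b = π(20)²/4 = 314.16 mm². φR_n = 0.75 × 579 × 314.16 × 3 × 1 = 409.3 kN.
Bearing (8 mm plate, F_u = 450 MPa): end bolts L_c = 34 − 22/2 = 23, R_n = min(1.2×23×8×450, 2.4×20×8×450) = 99.36 kN/bolt; interior L_c = 58 − 22 = 36, R_n = 155.52 kN/bolt. φR_n = 0.75 × (1×99.36 + 2×155.52) = 307.8 kN.
Tension yield (gross): A_g = 92×8 = 736 mm². φR_n = 0.90 × 350 × 736 = 231.8 kN.
Tension rupture (net): A_n = (92 − 1×24)×8 = 544 mm² (U = 1.0, A_e = A_n). φR_n = 0.75 × 450 × 544 = 183.6 kN.
Governing: min(409.3, 307.8, 231.8, 183.6) = 183.6 kN → net-section rupture.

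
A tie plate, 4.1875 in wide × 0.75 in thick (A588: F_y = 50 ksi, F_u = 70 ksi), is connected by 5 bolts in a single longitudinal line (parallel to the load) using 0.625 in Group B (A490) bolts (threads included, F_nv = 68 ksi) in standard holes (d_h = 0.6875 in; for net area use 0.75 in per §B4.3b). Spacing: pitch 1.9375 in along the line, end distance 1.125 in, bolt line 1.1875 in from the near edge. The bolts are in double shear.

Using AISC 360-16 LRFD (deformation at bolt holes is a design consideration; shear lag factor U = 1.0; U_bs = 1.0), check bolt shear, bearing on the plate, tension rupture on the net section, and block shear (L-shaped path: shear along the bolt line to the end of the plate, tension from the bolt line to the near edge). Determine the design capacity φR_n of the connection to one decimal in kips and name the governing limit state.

135.4 kips (net-section rupture governs)

Bolt shear: A_b = π(0.625)²/4 = 0.3068 in². φR_n = 0.75 × 68 × 0.3068 × 5 × 2 = 156.5 kips.
Bearing (0.75 in plate, F_u = 70 ksi): end bolts L_c = 1.125 − 0.6875/2 = 0.78125, R_n = min(1.2×0.78125×0.75×70, 2.4×0.625×0.75×70) = 49.219 kips/bolt; interior L_c = 1.9375 − 0.6875 = 1.25, R_n = 78.75 kips/bolt. φR_n = 0.75 × (1×49.219 + 4×78.75) = 273.2 kips.
Tension rupture (net): A_n = (4.1875 − 1×0.75)×0.75 = 2.5781 in² (U = 1.0, A_e = A_n). φR_n = 0.75 × 70 × 2.5781 = 135.4 kips.
Block shear: shear path 1×[1.125+4×1.9375] = 1×8.875 in, A_gv = 6.6563, A_nv = 1×(8.875 − 4.5×0.75)×0.75 = 4.125 in²; tension to near edge: (1.1875 − 0.5×0.75)×0.75 = 0.60938 in². R_n = min(0.6×70×4.125, 0.6×50×6.6563) + 1.0×70×0.60938 = min(173.25, 199.69) + 42.657 = 215.91 kips. φR_n = 0.75 × 215.91 = 161.9 kips.
Governing: min(156.5, 273.2, 135.4, 161.9) = 135.4 kips → net-section rupture.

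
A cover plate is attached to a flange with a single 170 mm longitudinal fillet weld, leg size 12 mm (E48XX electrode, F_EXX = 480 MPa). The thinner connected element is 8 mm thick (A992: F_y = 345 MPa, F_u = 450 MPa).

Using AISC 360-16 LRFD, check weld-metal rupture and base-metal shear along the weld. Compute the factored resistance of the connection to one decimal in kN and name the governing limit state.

Weld metal: throat = 0.707×12 = 8.484 mm, L = 170 mm. φR_n = 0.75 × 0.6 × 480 × 8.484 × 170 = 311.5 kN.
Base metal shear (8 mm plate): yield φR_n = 1.0×0.6×345×8×170 = 281.5 kN; rupture φR_n = 0.75×0.6×450×8×170 = 275.4 kN; take 275.4 kN (rupture).
Governing: min(311.5, 275.4) = 275.4 kN → base-metal shear.

275.4 kN (base-metal shear governs)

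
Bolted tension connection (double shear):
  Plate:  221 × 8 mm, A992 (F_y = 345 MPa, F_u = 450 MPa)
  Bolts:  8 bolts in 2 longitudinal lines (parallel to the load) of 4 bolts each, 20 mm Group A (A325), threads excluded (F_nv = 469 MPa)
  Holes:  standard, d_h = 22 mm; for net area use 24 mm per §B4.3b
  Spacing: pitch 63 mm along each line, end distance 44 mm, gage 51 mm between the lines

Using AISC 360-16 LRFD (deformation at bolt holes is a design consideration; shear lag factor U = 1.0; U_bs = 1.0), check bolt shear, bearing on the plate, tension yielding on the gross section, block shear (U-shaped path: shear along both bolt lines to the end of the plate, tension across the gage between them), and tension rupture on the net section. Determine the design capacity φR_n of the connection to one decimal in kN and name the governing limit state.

Bolt shear: A_b = π(20)²/4 = 314.16 mm². φR_n = 0.75 × 469 × 314.16 × 8 × 2 = 1768.1 kN.
Bearing (8 mm plate, F_u = 450 MPa): end bolts L_c = 44 − 22/2 = 33, R_n = min(1.2×33×8×450, 2.4×20×8×450) = 142.56 kN/bolt; interior L_c = 63 − 22 = 41, R_n = 172.8 kN/bolt. φR_n = 0.75 × (2×142.56 + 6×172.8) = 991.4 kN.
Tension yield (gross): A_g = 221×8 = 1768 mm². φR_n = 0.90 × 345 × 1768 = 549.0 kN.
Block shear: shear path 2×[44+3×63] = 2×233 mm, A_gv = 3728, A_nv = 2×(233 − 3.5×24)×8 = 2384 mm²; tension across gage: (51 − 1×24)×8 = 216 mm². R_n = min(0.6×450×2384, 0.6×345×3728) + 1.0×450×216 = min(643.68, 771.7) + 97.2 = 740.88 kN. φR_n = 0.75 × 740.88 = 555.7 kN.
Tension rupture (net): A_n = (221 − 2×24)×8 = 1384 mm² (U = 1.0, A_e = A_n). φR_n = 0.75 × 450 × 1384 = 467.1 kN.
Governing: min(1768.1, 991.4, 549.0, 555.7, 467.1) = 467.1 kN → net-section rupture.

467.1 kN (net-section rupture governs)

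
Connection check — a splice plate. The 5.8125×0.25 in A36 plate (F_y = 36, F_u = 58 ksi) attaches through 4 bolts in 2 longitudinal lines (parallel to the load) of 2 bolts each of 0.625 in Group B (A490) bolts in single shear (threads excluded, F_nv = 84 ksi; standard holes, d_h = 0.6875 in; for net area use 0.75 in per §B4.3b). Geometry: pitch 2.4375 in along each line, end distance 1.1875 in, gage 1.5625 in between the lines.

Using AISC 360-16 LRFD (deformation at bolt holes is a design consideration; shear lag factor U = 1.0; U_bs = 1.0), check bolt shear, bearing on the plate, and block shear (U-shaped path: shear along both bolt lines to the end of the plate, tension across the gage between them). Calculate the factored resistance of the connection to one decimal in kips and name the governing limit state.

38.2 kips (block shear governs)

Bolt shear: A_b = π(0.625)²/4 = 0.3068 in². φR_n = 0.75 × 84 × 0.3068 × 4 × 1 = 77.3 kips.
Bearing (0.25 in plate, F_u = 58 ksi): end bolts L_c = 1.1875 − 0.6875/2 = 0.84375, R_n = min(1.2×0.84375×0.25×58, 2.4×0.625×0.25×58) = 14.681 kips/bolt; interior L_c = 2.4375 − 0.6875 = 1.75, R_n = 21.75 kips/bolt. φR_n = 0.75 × (2×14.681 + 2×21.75) = 54.6 kips.
Block shear: shear path 2×[1.1875+1×2.4375] = 2×3.625 in, A_gv = 1.8125, A_nv = 2×(3.625 − 1.5×0.75)×0.25 = 1.25 in²; tension across gage: (1.5625 − 1×0.75)×0.25 = 0.20313 in². R_n = min(0.6×58×1.25, 0.6×36×1.8125) + 1.0×58×0.20313 = min(43.5, 39.15) + 11.782 = 50.932 kips. φR_n = 0.75 × 50.932 = 38.2 kips.
Governing: min(77.3, 54.6, 38.2) = 38.2 kips → block shear.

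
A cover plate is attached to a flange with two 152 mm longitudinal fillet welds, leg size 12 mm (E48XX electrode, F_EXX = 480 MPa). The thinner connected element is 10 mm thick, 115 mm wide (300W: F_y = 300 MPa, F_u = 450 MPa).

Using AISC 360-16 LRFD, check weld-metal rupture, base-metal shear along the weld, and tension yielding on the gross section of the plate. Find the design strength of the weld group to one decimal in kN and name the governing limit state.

310.5 kN (gross-section yield governs)

Weld metal: throat = 0.707×12 = 8.484 mm, L = 2×152 = 304 mm. φR_n = 0.75 × 0.6 × 480 × 8.484 × 304 = 557.1 kN.
Base metal shear (10 mm plate): yield φR_n = 1.0×0.6×300×10×304 = 547.2 kN; rupture φR_n = 0.75×0.6×450×10×304 = 615.6 kN; take 547.2 kN (yield).
Tension yield (gross): A_g = 115×10 = 1150 mm². φR_n = 0.90 × 300 × 1150 = 310.5 kN.
Governing: min(557.1, 547.2, 310.5) = 310.5 kN → gross-section yield.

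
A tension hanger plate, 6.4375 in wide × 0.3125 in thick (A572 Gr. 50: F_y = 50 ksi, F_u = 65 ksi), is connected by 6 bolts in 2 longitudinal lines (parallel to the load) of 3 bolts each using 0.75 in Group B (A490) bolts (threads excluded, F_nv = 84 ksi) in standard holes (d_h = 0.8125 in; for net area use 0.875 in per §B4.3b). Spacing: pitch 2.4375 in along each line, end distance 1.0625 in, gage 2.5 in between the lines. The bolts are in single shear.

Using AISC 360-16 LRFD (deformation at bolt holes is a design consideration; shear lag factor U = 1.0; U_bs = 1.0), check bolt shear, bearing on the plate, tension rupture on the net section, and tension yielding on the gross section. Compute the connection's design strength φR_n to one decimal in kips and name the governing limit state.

71.4 kips (net-section rupture governs)

Bolt shear: A_b = π(0.75)²/4 = 0.44179 in². φR_n = 0.75 × 84 × 0.44179 × 6 × 1 = 167.0 kips.
Bearing (0.3125 in plate, F_u = 65 ksi): end bolts L_c = 1.0625 − 0.8125/2 = 0.65625, R_n = min(1.2×0.65625×0.3125×65, 2.4×0.75×0.3125×65) = 15.996 kips/bolt; interior L_c = 2.4375 − 0.8125 = 1.625, R_n = 36.563 kips/bolt. φR_n = 0.75 × (2×15.996 + 4×36.563) = 133.7 kips.
Tension rupture (net): A_n = (6.4375 − 2×0.875)×0.3125 = 1.4648 in² (U = 1.0, A_e = A_n). φR_n = 0.75 × 65 × 1.4648 = 71.4 kips.
Tension yield (gross): A_g = 6.4375×0.3125 = 2.0117 in². φR_n = 0.90 × 50 × 2.0117 = 90.5 kips.
Governing: min(167.0, 133.7, 71.4, 90.5) = 71.4 kips → net-section rupture.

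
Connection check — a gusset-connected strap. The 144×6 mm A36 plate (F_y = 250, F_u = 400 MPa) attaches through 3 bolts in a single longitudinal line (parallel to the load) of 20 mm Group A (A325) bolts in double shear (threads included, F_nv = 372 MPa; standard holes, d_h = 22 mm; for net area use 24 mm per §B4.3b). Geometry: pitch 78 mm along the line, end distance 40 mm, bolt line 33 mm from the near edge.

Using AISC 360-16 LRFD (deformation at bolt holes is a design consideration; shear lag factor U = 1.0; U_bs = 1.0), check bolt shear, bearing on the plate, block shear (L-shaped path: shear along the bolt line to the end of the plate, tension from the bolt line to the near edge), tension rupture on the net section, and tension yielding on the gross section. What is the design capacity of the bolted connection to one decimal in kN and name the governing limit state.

Bolt shear: A_b = π(20)²/4 = 314.16 mm². φR_n = 0.75 × 372 × 314.16 × 3 × 2 = 525.9 kN.
Bearing (6 mm plate, F_u = 400 MPa): end bolts L_c = 40 − 22/2 = 29, R_n = min(1.2×29×6×400, 2.4×20×6×400) = 83.52 kN/bolt; interior L_c = 78 − 22 = 56, R_n = 115.2 kN/bolt. φR_n = 0.75 × (1×83.52 + 2×115.2) = 235.4 kN.
Block shear: shear path 1×[40+2×78] = 1×196 mm, A_gv = 1176, A_nv = 1×(196 − 2.5×24)×6 = 816 mm²; tension to near edge: (33 − 0.5×24)×6 = 126 mm². R_n = min(0.6×400×816, 0.6×250×1176) + 1.0×400×126 = min(195.84, 176.4) + 50.4 = 226.8 kN. φR_n = 0.75 × 226.8 = 170.1 kN.
Tension rupture (net): A_n = (144 − 1×24)×6 = 720 mm² (U = 1.0, A_e = A_n). φR_n = 0.75 × 400 × 720 = 216.0 kN.
Tension yield (gross): A_g = 144×6 = 864 mm². φR_n = 0.90 × 250 × 864 = 194.4 kN.
Governing: min(525.9, 235.4, 170.1, 216.0, 194.4) = 170.1 kN → block shear.

170.1 kN (block shear governs)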